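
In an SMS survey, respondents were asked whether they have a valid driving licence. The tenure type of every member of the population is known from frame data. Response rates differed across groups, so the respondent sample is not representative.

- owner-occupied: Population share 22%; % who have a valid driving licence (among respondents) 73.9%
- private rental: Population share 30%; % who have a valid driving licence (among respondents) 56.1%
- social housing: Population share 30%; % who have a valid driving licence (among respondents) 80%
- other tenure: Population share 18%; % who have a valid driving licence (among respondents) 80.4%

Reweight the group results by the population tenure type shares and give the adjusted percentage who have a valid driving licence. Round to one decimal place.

71.6%

Each cell contributes population-share × respondent value:
  owner-occupied: 0.22 × 73.9 = 16.258
  private rental: 0.3 × 56.1 = 16.83
  social housing: 0.3 × 80 = 24
  other tenure: 0.18 × 80.4 = 14.472
Post-stratified estimate = 71.56 → 71.6%.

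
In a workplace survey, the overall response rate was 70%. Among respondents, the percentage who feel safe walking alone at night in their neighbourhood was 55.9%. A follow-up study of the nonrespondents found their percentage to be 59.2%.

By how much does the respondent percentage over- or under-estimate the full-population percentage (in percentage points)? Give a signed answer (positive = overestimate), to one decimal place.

-1.0 percentage points

Nonresponse fraction = 1 − 0.7 = 0.3.
Bias = (nonresponse fraction) × (respondent percentage − nonrespondent percentage)
     = 0.3 × (55.9 − 59.2) = 0.3 × -3.3 = -0.99.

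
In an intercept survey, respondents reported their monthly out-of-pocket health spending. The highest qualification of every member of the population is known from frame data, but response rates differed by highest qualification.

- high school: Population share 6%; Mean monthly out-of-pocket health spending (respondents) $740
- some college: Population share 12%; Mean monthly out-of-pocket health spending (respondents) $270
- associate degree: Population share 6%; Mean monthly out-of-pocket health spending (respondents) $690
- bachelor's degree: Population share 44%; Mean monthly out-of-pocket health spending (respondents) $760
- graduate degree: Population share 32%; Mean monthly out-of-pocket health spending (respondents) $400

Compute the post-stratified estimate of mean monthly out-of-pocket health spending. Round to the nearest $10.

Post-stratification weights by population share, not respondent share:
  high school: 0.06 × 740 = 44.4
  some college: 0.12 × 270 = 32.4
  associate degree: 0.06 × 690 = 41.4
  bachelor's degree: 0.44 × 760 = 334.4
  graduate degree: 0.32 × 400 = 128
Post-stratified estimate = 580.6 → $580.

$580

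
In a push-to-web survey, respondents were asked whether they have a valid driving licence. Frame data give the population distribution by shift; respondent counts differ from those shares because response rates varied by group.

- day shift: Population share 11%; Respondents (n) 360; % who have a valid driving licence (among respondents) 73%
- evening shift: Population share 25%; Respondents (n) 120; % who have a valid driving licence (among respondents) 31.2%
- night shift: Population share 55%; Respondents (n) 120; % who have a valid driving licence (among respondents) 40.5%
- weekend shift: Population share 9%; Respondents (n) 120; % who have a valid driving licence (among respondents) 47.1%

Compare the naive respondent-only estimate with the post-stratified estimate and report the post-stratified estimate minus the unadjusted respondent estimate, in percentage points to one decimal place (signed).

-14.0 percentage points

Naive respondent-only estimate (weights = respondent counts):
  (360/720)×73 + (120/720)×31.2 + (120/720)×40.5 + (120/720)×47.1 = 56.3%
Post-stratifying to population shares instead:
  0.11×73 + 0.25×31.2 + 0.55×40.5 + 0.09×47.1 = 42.344%
Difference = 42.344 − 56.3 = -13.956 pp.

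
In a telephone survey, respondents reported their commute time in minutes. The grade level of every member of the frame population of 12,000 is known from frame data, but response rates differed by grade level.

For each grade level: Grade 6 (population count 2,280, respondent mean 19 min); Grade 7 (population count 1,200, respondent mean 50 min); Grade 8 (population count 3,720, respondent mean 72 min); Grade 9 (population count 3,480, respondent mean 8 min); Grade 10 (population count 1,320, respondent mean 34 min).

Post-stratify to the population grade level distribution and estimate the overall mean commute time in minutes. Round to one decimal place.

37.0

Weight each group's respondent value by its population share:
  Grade 6: (2,280/12,000) × 19 = 3.61
  Grade 7: (1,200/12,000) × 50 = 5
  Grade 8: (3,720/12,000) × 72 = 22.32
  Grade 9: (3,480/12,000) × 8 = 2.32
  Grade 10: (1,320/12,000) × 34 = 3.74
Post-stratified estimate = 36.99 → 37.0.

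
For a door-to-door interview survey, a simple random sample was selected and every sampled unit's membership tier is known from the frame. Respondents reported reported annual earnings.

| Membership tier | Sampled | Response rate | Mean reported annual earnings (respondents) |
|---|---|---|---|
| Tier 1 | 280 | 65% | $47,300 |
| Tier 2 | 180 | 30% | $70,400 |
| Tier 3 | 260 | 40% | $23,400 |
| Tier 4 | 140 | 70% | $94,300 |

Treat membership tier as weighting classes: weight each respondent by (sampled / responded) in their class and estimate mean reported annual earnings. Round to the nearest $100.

Weighting each respondent by the inverse class response rate inflates each class back to its sampled size, so the class weight is n_sampled:
  Tier 1: 280 × 47,300 = 13,244,000
  Tier 2: 180 × 70,400 = 12,672,000
  Tier 3: 260 × 23,400 = 6,084,000
  Tier 4: 140 × 94,300 = 13,202,000
Adjusted estimate = 45,202,000 / 860 = 52560.5 → $52,600.

$52,600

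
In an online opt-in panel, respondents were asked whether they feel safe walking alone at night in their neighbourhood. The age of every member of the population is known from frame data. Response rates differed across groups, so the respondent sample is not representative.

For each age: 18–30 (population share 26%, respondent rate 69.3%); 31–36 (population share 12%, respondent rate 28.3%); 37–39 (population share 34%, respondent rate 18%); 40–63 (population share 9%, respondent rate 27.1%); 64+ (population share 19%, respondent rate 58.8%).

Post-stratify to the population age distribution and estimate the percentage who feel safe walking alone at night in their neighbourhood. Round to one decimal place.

41.1%

Weight each group's respondent value by its population share:
  18–30: 0.26 × 69.3 = 18.018
  31–36: 0.12 × 28.3 = 3.396
  37–39: 0.34 × 18 = 6.12
  40–63: 0.09 × 27.1 = 2.439
  64+: 0.19 × 58.8 = 11.172
Post-stratified estimate = 41.145 → 41.1%.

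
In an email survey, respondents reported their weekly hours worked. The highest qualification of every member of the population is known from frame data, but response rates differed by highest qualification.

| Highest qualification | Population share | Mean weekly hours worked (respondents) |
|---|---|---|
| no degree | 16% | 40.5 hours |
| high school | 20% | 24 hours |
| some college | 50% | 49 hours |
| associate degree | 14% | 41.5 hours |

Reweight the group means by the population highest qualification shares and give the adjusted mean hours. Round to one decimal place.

Reweight to the known highest qualification distribution:
  no degree: 0.16 × 40.5 = 6.48
  high school: 0.2 × 24 = 4.8
  some college: 0.5 × 49 = 24.5
  associate degree: 0.14 × 41.5 = 5.81
Post-stratified estimate = 41.59 → 41.6.

41.6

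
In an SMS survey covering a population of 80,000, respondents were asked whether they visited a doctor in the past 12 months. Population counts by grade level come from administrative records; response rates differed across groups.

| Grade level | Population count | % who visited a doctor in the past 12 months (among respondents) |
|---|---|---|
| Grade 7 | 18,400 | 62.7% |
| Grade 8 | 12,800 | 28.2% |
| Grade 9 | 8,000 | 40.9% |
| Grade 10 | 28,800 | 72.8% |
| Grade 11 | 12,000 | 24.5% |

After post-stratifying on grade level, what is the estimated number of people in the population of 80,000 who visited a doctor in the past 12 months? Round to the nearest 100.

42,300

Each cell contributes its population count × the respondent rate:
  Grade 7: 18,400 × 62.7% = 11536.8
  Grade 8: 12,800 × 28.2% = 3609.6
  Grade 9: 8,000 × 40.9% = 3272
  Grade 10: 28,800 × 72.8% = 20966.4
  Grade 11: 12,000 × 24.5% = 2940
Estimated total = 42324.8 → 42,300.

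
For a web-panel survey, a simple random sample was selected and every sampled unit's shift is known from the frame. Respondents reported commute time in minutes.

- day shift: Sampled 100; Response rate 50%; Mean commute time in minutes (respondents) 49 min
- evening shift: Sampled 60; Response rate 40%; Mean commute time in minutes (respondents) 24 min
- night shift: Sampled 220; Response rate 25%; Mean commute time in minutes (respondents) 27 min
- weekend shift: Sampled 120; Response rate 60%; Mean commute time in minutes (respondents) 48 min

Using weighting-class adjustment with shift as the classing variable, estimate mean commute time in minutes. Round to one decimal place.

36.1

With weight = n_sampled/n_responded per class, the weighted class total is n_sampled:
  day shift: 100 × 49 = 4900
  evening shift: 60 × 24 = 1440
  night shift: 220 × 27 = 5940
  weekend shift: 120 × 48 = 5760
Adjusted estimate = 18,040 / 500 = 36.08 → 36.1.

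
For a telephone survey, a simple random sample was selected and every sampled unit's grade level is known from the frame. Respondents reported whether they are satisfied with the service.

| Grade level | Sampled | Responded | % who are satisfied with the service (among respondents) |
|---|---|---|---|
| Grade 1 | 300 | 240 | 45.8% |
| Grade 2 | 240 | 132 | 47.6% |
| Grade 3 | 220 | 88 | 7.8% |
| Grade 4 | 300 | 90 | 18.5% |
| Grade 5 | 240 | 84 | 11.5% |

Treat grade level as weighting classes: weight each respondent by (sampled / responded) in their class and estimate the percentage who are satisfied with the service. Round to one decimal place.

27.1%

Response rates by class: Grade 1 240/300 = 80%, Grade 2 132/240 = 55%, Grade 3 88/220 = 40%, Grade 4 90/300 = 30%, Grade 5 84/240 = 35%.
With weight = n_sampled/n_responded per class, the weighted class total is n_sampled:
  Grade 1: 300 × 45.8 = 13,740
  Grade 2: 240 × 47.6 = 11,424
  Grade 3: 220 × 7.8 = 1716
  Grade 4: 300 × 18.5 = 5550
  Grade 5: 240 × 11.5 = 2760
Adjusted estimate = 35,190 / 1,300 = 27.0692 → 27.1%.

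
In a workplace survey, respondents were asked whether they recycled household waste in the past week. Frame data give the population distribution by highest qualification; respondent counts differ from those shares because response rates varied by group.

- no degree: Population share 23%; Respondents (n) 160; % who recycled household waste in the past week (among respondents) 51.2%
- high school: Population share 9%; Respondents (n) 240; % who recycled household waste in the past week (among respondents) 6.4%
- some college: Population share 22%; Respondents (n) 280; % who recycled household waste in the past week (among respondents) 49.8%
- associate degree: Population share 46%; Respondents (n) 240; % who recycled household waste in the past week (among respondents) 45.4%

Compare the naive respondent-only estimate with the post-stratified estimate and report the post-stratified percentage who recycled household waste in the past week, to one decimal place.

Naive respondent-only estimate (weights = respondent counts):
  (160/920)×51.2 + (240/920)×6.4 + (280/920)×49.8 + (240/920)×45.4 = 37.5739%
Post-stratified estimate weights by population shares:
  0.23×51.2 + 0.09×6.4 + 0.22×49.8 + 0.46×45.4 = 44.192%

44.2%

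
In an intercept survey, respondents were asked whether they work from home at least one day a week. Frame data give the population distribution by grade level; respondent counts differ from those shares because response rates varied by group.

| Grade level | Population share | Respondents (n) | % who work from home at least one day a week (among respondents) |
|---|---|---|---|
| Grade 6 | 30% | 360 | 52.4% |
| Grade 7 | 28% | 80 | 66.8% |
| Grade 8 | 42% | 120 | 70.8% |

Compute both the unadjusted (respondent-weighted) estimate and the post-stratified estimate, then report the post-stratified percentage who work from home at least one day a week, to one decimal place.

64.2%

Without adjustment, the pooled respondent share is:
  (360/560)×52.4 + (80/560)×66.8 + (120/560)×70.8 = 58.4%
Post-stratifying to population shares instead:
  0.3×52.4 + 0.28×66.8 + 0.42×70.8 = 64.16%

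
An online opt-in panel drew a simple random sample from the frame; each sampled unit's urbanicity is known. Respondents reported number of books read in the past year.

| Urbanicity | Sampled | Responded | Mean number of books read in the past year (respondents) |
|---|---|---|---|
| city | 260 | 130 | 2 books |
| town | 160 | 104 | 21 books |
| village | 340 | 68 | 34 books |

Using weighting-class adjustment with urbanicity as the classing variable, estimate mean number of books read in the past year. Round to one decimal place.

20.3

Class response rates: city 130/260 = 50%, town 104/160 = 65%, village 68/340 = 20%.
Inverse-response-rate weighting restores each class to its sampled count, so class totals weight by n_sampled:
  city: 260 × 2 = 520
  town: 160 × 21 = 3360
  village: 340 × 34 = 11,560
Adjusted estimate = 15,440 / 760 = 20.3158 → 20.3.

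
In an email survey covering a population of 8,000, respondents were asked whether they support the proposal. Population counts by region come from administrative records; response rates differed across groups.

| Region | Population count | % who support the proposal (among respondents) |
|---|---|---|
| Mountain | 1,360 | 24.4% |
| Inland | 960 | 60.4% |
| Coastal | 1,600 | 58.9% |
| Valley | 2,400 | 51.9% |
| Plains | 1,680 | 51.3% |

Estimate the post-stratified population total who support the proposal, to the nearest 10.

Each cell contributes its population count × the respondent rate:
  Mountain: 1,360 × 24.4% = 331.84
  Inland: 960 × 60.4% = 579.84
  Coastal: 1,600 × 58.9% = 942.4
  Valley: 2,400 × 51.9% = 1245.6
  Plains: 1,680 × 51.3% = 861.84
Estimated total = 3961.52 → 3,960.

3,960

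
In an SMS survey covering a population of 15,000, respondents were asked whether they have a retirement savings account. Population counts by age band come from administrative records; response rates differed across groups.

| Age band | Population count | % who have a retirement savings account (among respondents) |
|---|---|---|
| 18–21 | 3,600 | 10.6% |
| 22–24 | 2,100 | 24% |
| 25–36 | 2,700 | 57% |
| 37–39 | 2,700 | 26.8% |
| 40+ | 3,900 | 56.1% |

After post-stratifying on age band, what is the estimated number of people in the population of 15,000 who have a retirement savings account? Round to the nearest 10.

5,340

Each cell contributes its population count × the respondent rate:
  18–21: 3,600 × 10.6% = 381.6
  22–24: 2,100 × 24% = 504
  25–36: 2,700 × 57% = 1539
  37–39: 2,700 × 26.8% = 723.6
  40+: 3,900 × 56.1% = 2187.9
Estimated total = 5336.1 → 5,340.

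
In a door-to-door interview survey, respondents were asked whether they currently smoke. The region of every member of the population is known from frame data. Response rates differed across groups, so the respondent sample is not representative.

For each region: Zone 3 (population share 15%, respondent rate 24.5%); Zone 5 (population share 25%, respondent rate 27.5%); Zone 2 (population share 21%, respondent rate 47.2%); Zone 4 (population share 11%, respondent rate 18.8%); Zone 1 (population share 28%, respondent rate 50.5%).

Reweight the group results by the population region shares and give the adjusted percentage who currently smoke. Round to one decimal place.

36.7%

Reweight to the known region distribution:
  Zone 3: 0.15 × 24.5 = 3.675
  Zone 5: 0.25 × 27.5 = 6.875
  Zone 2: 0.21 × 47.2 = 9.912
  Zone 4: 0.11 × 18.8 = 2.068
  Zone 1: 0.28 × 50.5 = 14.14
Post-stratified estimate = 36.67 → 36.7%.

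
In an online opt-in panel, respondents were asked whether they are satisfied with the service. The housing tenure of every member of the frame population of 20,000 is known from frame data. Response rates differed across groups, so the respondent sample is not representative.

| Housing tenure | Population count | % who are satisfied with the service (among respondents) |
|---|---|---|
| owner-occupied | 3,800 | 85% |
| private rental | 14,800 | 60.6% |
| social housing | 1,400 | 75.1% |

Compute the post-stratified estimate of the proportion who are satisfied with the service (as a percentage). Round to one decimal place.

66.3%

Each cell contributes population-share × respondent value:
  owner-occupied: (3,800/20,000) × 85 = 16.15
  private rental: (14,800/20,000) × 60.6 = 44.844
  social housing: (1,400/20,000) × 75.1 = 5.257
Post-stratified estimate = 66.251 → 66.3%.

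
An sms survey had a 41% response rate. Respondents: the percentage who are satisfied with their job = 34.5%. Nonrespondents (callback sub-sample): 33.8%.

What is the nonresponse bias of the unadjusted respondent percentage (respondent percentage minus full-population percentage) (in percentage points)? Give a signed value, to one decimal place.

+0.4 percentage points

Nonresponse fraction = 1 − 0.41 = 0.59.
Bias = (nonresponse fraction) × (respondent percentage − nonrespondent percentage)
     = 0.59 × (34.5 − 33.8) = 0.59 × 0.7 = 0.413.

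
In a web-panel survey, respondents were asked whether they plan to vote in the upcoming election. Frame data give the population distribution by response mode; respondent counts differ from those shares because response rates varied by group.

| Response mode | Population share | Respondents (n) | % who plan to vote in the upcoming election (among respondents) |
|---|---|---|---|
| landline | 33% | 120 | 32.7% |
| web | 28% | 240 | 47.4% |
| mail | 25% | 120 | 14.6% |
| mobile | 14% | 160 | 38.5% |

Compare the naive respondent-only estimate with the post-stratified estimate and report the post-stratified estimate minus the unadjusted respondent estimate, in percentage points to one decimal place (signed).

-3.2 percentage points

Without adjustment, the pooled respondent share is:
  (120/640)×32.7 + (240/640)×47.4 + (120/640)×14.6 + (160/640)×38.5 = 36.2687%
Post-stratified estimate weights by population shares:
  0.33×32.7 + 0.28×47.4 + 0.25×14.6 + 0.14×38.5 = 33.103%
Difference = 33.103 − 36.2687 = -3.1657 pp.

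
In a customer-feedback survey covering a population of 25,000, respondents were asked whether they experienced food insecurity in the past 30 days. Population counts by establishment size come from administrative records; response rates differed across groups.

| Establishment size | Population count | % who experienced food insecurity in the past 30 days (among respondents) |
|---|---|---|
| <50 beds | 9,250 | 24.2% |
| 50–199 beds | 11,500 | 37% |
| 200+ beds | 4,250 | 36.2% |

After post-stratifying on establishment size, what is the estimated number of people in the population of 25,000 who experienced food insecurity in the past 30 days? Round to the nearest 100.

8,000

Each cell contributes its population count × the respondent rate:
  <50 beds: 9,250 × 24.2% = 2238.5
  50–199 beds: 11,500 × 37% = 4255
  200+ beds: 4,250 × 36.2% = 1538.5
Estimated total = 8032 → 8,000.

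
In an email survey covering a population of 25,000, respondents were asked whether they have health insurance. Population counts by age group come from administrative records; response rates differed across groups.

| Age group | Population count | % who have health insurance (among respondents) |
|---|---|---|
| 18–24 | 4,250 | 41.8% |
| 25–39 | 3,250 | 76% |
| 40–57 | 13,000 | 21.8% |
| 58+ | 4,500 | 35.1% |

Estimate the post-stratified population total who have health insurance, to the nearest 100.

8,700

Estimated count per cell = population count × respondent percentage:
  18–24: 4,250 × 41.8% = 1776.5
  25–39: 3,250 × 76% = 2470
  40–57: 13,000 × 21.8% = 2834
  58+: 4,500 × 35.1% = 1579.5
Estimated total = 8660 → 8,700.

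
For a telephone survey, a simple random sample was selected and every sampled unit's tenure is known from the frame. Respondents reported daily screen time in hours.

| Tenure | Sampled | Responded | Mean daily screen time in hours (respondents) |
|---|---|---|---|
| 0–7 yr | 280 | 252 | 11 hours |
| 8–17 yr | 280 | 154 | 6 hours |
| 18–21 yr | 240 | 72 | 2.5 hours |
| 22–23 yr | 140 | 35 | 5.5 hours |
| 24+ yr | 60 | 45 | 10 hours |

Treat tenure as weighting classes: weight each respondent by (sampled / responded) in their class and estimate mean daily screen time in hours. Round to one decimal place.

6.7

Class response rates: 0–7 yr 252/280 = 90%, 8–17 yr 154/280 = 55%, 18–21 yr 72/240 = 30%, 22–23 yr 35/140 = 25%, 24+ yr 45/60 = 75%.
Inverse-response-rate weighting restores each class to its sampled count, so class totals weight by n_sampled:
  0–7 yr: 280 × 11 = 3080
  8–17 yr: 280 × 6 = 1680
  18–21 yr: 240 × 2.5 = 600
  22–23 yr: 140 × 5.5 = 770
  24+ yr: 60 × 10 = 600
Adjusted estimate = 6730 / 1,000 = 6.73 → 6.7.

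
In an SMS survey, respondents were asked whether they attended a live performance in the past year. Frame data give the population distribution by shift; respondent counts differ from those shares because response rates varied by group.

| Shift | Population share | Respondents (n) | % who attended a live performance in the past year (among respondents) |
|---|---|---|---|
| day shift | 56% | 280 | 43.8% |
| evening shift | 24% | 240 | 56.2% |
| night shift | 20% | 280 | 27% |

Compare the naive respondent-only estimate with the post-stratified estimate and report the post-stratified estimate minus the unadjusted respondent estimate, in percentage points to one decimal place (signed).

+1.8 percentage points

Unadjusted (pooled respondent) estimate weights by respondent counts:
  (280/800)×43.8 + (240/800)×56.2 + (280/800)×27 = 41.64%
Post-stratifying to population shares instead:
  0.56×43.8 + 0.24×56.2 + 0.2×27 = 43.416%
Difference = 43.416 − 41.64 = 1.776 pp.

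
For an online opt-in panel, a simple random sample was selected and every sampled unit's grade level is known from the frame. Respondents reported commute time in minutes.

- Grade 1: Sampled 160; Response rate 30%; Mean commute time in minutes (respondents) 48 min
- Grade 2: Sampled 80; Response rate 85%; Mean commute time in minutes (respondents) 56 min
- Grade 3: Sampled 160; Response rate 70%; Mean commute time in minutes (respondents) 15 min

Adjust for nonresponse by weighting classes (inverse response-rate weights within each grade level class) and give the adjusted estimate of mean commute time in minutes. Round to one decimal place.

36.4

Weighting each respondent by the inverse class response rate inflates each class back to its sampled size, so the class weight is n_sampled:
  Grade 1: 160 × 48 = 7680
  Grade 2: 80 × 56 = 4480
  Grade 3: 160 × 15 = 2400
Adjusted estimate = 14,560 / 400 = 36.4 → 36.4.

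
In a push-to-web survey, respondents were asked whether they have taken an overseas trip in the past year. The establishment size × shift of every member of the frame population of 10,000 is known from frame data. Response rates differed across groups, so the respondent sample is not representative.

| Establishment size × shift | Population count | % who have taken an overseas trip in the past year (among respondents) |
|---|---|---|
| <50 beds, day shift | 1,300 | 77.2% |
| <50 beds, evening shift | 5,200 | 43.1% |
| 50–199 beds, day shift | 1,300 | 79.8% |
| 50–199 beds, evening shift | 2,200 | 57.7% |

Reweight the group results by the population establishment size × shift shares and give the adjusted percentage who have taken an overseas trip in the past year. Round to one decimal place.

55.5%

Post-stratification weights by population share, not respondent share:
  <50 beds, day shift: (1,300/10,000) × 77.2 = 10.036
  <50 beds, evening shift: (5,200/10,000) × 43.1 = 22.412
  50–199 beds, day shift: (1,300/10,000) × 79.8 = 10.374
  50–199 beds, evening shift: (2,200/10,000) × 57.7 = 12.694
Post-stratified estimate = 55.516 → 55.5%.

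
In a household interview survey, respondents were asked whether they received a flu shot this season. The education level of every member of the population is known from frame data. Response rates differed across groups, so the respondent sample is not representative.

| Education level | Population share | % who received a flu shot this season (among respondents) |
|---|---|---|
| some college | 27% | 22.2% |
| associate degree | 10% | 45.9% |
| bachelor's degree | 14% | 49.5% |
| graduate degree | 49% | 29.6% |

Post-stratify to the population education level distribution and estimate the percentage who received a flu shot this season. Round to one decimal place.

32.0%

Weight each group's respondent value by its population share:
  some college: 0.27 × 22.2 = 5.994
  associate degree: 0.1 × 45.9 = 4.59
  bachelor's degree: 0.14 × 49.5 = 6.93
  graduate degree: 0.49 × 29.6 = 14.504
Post-stratified estimate = 32.018 → 32.0%.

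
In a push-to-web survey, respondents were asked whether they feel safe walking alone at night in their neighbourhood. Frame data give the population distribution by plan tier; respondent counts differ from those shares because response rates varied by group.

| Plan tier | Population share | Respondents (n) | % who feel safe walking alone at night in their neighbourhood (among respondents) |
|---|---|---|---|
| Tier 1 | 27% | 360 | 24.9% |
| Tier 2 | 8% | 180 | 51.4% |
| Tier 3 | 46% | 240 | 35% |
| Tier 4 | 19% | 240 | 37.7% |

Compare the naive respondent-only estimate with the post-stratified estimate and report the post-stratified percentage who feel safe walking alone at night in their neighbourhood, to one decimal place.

Naive respondent-only estimate (weights = respondent counts):
  (360/1020)×24.9 + (180/1020)×51.4 + (240/1020)×35 + (240/1020)×37.7 = 34.9647%
Reweighting by population plan tier shares:
  0.27×24.9 + 0.08×51.4 + 0.46×35 + 0.19×37.7 = 34.098%

34.1%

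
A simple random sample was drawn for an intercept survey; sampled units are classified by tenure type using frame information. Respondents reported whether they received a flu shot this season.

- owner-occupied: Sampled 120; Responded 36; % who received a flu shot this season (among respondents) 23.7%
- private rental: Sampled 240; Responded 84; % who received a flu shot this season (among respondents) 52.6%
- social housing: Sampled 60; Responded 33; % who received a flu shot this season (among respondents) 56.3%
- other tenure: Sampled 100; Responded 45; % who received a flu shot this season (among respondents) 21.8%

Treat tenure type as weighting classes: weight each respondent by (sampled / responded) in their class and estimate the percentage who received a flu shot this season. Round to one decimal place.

40.4%

Class response rates: owner-occupied 36/120 = 30%, private rental 84/240 = 35%, social housing 33/60 = 55%, other tenure 45/100 = 45%.
Inverse-response-rate weighting restores each class to its sampled count, so class totals weight by n_sampled:
  owner-occupied: 120 × 23.7 = 2844
  private rental: 240 × 52.6 = 12,624
  social housing: 60 × 56.3 = 3378
  other tenure: 100 × 21.8 = 2180
Adjusted estimate = 21,026 / 520 = 40.4346 → 40.4%.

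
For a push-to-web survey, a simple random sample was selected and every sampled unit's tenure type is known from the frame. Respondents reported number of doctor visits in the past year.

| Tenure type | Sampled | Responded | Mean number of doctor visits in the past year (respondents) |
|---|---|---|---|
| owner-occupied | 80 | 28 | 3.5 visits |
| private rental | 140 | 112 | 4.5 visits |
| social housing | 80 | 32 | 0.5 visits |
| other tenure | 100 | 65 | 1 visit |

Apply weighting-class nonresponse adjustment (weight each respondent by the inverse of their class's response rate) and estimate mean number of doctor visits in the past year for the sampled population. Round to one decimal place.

2.6

Response rates by class: owner-occupied 28/80 = 35%, private rental 112/140 = 80%, social housing 32/80 = 40%, other tenure 65/100 = 65%.
Each respondent's weight = sampled/responded in their class; summing within a class gives n_sampled, so:
  owner-occupied: 80 × 3.5 = 280
  private rental: 140 × 4.5 = 630
  social housing: 80 × 0.5 = 40
  other tenure: 100 × 1 = 100
Adjusted estimate = 1050 / 400 = 2.625 → 2.6.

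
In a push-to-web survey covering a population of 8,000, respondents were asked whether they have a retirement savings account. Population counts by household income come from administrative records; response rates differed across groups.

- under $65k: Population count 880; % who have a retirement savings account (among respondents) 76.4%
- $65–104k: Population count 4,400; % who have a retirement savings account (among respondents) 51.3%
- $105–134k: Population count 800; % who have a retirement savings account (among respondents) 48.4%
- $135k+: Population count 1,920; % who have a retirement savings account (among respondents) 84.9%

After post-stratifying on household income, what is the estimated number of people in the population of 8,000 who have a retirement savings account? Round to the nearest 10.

Each cell contributes its population count × the respondent rate:
  under $65k: 880 × 76.4% = 672.32
  $65–104k: 4,400 × 51.3% = 2257.2
  $105–134k: 800 × 48.4% = 387.2
  $135k+: 1,920 × 84.9% = 1630.08
Estimated total = 4946.8 → 4,950.

4,950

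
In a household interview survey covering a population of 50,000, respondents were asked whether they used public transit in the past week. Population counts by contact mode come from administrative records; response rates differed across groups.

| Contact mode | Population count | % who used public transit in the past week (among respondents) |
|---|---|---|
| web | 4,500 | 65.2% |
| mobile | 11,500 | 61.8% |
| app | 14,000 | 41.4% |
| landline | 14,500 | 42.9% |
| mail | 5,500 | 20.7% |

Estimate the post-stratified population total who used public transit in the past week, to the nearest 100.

Each cell contributes its population count × the respondent rate:
  web: 4,500 × 65.2% = 2934
  mobile: 11,500 × 61.8% = 7107
  app: 14,000 × 41.4% = 5796
  landline: 14,500 × 42.9% = 6220.5
  mail: 5,500 × 20.7% = 1138.5
Estimated total = 23,196 → 23,200.

23,200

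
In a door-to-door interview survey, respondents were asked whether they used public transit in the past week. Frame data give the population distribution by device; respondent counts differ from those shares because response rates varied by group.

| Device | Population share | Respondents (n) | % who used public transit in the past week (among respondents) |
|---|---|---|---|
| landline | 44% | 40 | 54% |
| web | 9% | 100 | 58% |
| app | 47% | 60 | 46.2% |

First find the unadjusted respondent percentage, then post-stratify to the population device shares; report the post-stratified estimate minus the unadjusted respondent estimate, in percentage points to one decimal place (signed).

-3.0 percentage points

Unadjusted (pooled respondent) estimate weights by respondent counts:
  (40/200)×54 + (100/200)×58 + (60/200)×46.2 = 53.66%
Post-stratified estimate weights by population shares:
  0.44×54 + 0.09×58 + 0.47×46.2 = 50.694%
Difference = 50.694 − 53.66 = -2.966 pp.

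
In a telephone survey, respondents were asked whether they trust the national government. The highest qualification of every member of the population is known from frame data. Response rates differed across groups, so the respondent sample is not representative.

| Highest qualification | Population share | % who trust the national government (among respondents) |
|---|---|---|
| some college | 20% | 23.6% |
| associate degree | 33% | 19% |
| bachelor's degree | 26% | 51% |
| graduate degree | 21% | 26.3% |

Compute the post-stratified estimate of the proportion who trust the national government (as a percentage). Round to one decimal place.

Each cell contributes population-share × respondent value:
  some college: 0.2 × 23.6 = 4.72
  associate degree: 0.33 × 19 = 6.27
  bachelor's degree: 0.26 × 51 = 13.26
  graduate degree: 0.21 × 26.3 = 5.523
Post-stratified estimate = 29.773 → 29.8%.

29.8%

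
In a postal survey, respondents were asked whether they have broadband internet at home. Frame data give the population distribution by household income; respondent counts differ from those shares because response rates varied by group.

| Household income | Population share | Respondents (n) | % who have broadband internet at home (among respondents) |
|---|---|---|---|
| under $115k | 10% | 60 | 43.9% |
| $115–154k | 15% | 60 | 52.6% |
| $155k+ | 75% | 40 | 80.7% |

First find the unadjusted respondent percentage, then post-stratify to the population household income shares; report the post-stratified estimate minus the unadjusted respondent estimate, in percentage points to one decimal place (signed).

+16.4 percentage points

Naive respondent-only estimate (weights = respondent counts):
  (60/160)×43.9 + (60/160)×52.6 + (40/160)×80.7 = 56.3625%
Reweighting by population household income shares:
  0.1×43.9 + 0.15×52.6 + 0.75×80.7 = 72.805%
Difference = 72.805 − 56.3625 = 16.4425 pp.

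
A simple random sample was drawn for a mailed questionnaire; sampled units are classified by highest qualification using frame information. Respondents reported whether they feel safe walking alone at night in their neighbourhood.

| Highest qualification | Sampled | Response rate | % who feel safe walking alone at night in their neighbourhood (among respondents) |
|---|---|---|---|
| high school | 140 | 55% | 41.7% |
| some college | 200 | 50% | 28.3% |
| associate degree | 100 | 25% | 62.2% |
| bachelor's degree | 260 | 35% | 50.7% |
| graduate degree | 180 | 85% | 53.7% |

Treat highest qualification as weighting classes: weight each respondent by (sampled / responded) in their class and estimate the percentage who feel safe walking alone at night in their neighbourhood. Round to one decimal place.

46.1%

Each respondent's weight = sampled/responded in their class; summing within a class gives n_sampled, so:
  high school: 140 × 41.7 = 5838
  some college: 200 × 28.3 = 5660
  associate degree: 100 × 62.2 = 6220
  bachelor's degree: 260 × 50.7 = 13,182
  graduate degree: 180 × 53.7 = 9666
Adjusted estimate = 40,566 / 880 = 46.0977 → 46.1%.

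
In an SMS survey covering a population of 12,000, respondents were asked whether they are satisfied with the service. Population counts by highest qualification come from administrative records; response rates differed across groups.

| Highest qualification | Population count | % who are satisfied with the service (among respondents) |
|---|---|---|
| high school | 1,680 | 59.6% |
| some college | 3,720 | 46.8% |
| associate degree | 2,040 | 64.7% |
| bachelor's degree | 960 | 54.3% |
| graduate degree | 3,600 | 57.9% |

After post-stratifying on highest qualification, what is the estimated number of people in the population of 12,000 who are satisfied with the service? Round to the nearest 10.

Each cell contributes its population count × the respondent rate:
  high school: 1,680 × 59.6% = 1001.28
  some college: 3,720 × 46.8% = 1740.96
  associate degree: 2,040 × 64.7% = 1319.88
  bachelor's degree: 960 × 54.3% = 521.28
  graduate degree: 3,600 × 57.9% = 2084.4
Estimated total = 6667.8 → 6,670.

6,670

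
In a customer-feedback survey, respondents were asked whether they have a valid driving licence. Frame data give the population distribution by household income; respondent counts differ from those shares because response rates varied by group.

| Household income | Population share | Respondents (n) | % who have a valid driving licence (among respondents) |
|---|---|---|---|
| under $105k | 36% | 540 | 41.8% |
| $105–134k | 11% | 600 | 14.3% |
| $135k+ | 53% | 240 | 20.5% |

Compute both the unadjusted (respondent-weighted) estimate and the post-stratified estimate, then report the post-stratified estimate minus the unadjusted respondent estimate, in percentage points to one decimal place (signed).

+1.3 percentage points

Unadjusted (pooled respondent) estimate weights by respondent counts:
  (540/1380)×41.8 + (600/1380)×14.3 + (240/1380)×20.5 = 26.1391%
Reweighting by population household income shares:
  0.36×41.8 + 0.11×14.3 + 0.53×20.5 = 27.486%
Difference = 27.486 − 26.1391 = 1.3469 pp.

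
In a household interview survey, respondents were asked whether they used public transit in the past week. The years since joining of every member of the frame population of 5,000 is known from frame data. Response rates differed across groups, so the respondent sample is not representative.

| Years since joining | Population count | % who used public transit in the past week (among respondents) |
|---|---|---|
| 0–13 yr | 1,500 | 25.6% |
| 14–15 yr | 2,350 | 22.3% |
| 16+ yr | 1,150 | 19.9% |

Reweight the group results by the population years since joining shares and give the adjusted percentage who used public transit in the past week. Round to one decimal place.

22.7%

Post-stratification weights by population share, not respondent share:
  0–13 yr: (1,500/5,000) × 25.6 = 7.68
  14–15 yr: (2,350/5,000) × 22.3 = 10.481
  16+ yr: (1,150/5,000) × 19.9 = 4.577
Post-stratified estimate = 22.738 → 22.7%.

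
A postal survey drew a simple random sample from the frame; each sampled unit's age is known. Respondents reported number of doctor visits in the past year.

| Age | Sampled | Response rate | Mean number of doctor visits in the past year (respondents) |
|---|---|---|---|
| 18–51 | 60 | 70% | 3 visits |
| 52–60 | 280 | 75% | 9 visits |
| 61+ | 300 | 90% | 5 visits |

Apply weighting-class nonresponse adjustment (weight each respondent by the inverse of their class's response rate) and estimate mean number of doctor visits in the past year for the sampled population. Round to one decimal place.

6.6

Each respondent's weight = sampled/responded in their class; summing within a class gives n_sampled, so:
  18–51: 60 × 3 = 180
  52–60: 280 × 9 = 2520
  61+: 300 × 5 = 1500
Adjusted estimate = 4200 / 640 = 6.5625 → 6.6.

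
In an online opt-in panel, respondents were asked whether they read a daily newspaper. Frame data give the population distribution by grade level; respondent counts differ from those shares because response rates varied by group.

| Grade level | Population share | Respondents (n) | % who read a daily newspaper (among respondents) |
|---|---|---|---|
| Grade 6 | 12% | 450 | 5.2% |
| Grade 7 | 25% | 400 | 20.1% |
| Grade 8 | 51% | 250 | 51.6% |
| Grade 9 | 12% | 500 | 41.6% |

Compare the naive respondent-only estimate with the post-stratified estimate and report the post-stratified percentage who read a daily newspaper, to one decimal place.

37.0%

Unadjusted (pooled respondent) estimate weights by respondent counts:
  (450/1600)×5.2 + (400/1600)×20.1 + (250/1600)×51.6 + (500/1600)×41.6 = 27.55%
Post-stratifying to population shares instead:
  0.12×5.2 + 0.25×20.1 + 0.51×51.6 + 0.12×41.6 = 36.957%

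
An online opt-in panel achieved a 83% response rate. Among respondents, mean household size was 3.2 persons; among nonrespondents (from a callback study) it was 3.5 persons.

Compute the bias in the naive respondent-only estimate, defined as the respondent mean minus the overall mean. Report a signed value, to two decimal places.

-0.05

Nonresponse fraction = 1 − 0.83 = 0.17.
Bias = (nonresponse fraction) × (respondent mean − nonrespondent mean)
     = 0.17 × (3.2 − 3.5) = 0.17 × -0.3 = -0.051.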